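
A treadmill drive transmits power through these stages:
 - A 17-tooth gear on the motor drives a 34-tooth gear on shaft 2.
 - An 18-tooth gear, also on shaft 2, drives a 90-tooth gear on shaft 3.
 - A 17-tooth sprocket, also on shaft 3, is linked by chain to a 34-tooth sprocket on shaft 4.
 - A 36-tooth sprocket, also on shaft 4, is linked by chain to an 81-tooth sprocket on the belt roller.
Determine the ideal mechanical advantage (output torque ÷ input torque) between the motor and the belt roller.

Each stage contributes driven/driver: gear mesh 34/17 = 2, gear mesh 90/18 = 5, chain 34/17 = 2, chain 81/36 = 2.25.
Overall: 2 × 5 × 2 × 2.25 = 45.

45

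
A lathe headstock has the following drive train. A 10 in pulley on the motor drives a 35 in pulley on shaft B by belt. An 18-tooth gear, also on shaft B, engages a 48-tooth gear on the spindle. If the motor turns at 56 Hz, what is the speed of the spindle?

6 Hz

belt 35/10 = 3.5 → 56/3.5 = 16 Hz
gear mesh 48/18 = 2.6667 → 16/2.6667 = 6 Hz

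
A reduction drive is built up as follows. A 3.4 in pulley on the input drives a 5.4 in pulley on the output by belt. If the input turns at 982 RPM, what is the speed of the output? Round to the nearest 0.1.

618.3 RPM

Belt: ratio = 5.4/3.4 = 1.5882, so the output turns at 982 / 1.5882 = 618.3 RPM.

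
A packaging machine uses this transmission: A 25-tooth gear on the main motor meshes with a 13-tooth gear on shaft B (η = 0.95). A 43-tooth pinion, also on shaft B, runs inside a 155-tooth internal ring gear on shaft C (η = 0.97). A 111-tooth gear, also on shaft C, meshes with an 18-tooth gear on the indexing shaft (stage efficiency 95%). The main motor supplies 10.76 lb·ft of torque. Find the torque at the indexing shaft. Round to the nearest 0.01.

After the gear mesh (13/25): 10.76 × 0.52 × 0.95 = 5.3154 lb·ft
After the internal gear (155/43): 5.3154 × 3.6047 × 0.97 = 18.585 lb·ft
After the gear mesh (18/111): 18.585 × 0.16216 × 0.95 = 2.8632 lb·ft

2.86 lb·ft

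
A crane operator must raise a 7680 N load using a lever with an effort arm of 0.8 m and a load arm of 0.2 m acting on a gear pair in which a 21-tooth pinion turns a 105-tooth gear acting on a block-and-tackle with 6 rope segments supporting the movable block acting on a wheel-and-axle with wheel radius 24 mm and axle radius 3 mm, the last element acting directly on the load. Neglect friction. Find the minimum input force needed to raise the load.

8 N

Lever MA = effort arm / load arm = 0.8/0.2 = 4.
Gear pair MA = 105/21 = 5.
Block-and-tackle MA = number of supporting rope parts = 6.
Wheel-and-axle MA = R/r = 24/3 = 8.
Combined ideal MA = 4 × 5 × 6 × 8 = 960.
Effort = load / MA = 7680 / 960 = 8 N.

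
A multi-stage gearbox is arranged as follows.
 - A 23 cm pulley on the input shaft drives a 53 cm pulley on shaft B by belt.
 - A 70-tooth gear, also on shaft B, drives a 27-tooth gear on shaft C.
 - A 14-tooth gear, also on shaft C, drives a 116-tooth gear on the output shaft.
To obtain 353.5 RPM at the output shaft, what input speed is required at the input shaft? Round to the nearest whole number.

2603 RPM

Overall ratio R = 2.3043 × 0.38571 × 8.2857 = 7.3645.
Required input speed = output speed × R = 353.5 × 7.3645 = 2603.4 RPM.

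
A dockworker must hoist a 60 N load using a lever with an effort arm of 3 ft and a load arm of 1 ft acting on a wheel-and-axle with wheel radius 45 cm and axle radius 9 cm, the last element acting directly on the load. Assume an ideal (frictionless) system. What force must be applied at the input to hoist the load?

Lever MA = effort arm / load arm = 3/1 = 3.
Wheel-and-axle MA = R/r = 45/9 = 5.
Combined ideal MA = 3 × 5 = 15.
Effort = load / MA = 60 / 15 = 4 N.

4 N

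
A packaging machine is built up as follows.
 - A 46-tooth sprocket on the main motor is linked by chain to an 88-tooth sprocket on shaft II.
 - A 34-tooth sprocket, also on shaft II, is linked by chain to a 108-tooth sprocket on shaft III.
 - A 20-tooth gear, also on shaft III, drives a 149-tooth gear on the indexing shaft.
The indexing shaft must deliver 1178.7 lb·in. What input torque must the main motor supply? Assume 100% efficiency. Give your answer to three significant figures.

Overall ratio R = 1.913 × 3.1765 × 7.45 = 45.272.
Input torque = output torque / R = 1178.7 / 45.272 = 26.036 lb·in.

26.0 lb·in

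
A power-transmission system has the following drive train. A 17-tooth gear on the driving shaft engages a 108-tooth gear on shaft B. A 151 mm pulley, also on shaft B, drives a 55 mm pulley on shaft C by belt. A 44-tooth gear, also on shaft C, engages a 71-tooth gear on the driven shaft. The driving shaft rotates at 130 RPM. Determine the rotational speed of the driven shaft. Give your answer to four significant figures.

gear mesh 108/17 = 6.3529 → 130/6.3529 = 20.463 RPM
belt 55/151 = 0.36424 → 20.463/0.36424 = 56.18 RPM
gear mesh 71/44 = 1.6136 → 56.18/1.6136 = 34.816 RPM

34.82 RPM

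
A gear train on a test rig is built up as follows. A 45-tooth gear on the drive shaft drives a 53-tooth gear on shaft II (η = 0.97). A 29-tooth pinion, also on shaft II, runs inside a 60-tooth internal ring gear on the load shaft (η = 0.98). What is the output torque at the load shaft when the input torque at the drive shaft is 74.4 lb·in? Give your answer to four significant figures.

After the gear mesh (53/45): 74.4 × 1.1778 × 0.97 = 84.998 lb·in
After the internal gear (60/29): 84.998 × 2.069 × 0.98 = 172.34 lb·in

172.3 lb·in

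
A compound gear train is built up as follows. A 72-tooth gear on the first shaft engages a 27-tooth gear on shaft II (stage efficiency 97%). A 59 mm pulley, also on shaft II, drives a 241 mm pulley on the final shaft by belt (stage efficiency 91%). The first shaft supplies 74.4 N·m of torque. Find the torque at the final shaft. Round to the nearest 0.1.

Gear mesh: ratio = 27/72 = 0.375; torque at shaft II = 74.4 × 0.375 × 0.97 = 27.063 N·m.
Belt: ratio = 241/59 = 4.0847; torque at the final shaft = 27.063 × 4.0847 × 0.91 = 100.6 N·m.

100.6 N·m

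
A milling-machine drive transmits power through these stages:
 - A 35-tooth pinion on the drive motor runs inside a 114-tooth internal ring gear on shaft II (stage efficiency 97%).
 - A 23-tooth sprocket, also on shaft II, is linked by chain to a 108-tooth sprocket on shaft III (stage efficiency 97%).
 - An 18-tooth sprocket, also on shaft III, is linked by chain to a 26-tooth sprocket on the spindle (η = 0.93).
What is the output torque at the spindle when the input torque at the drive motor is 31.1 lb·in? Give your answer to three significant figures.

Internal gear: ratio = 114/35 = 3.2571; torque at shaft II = 31.1 × 3.2571 × 0.97 = 98.258 lb·in.
Chain: ratio = 108/23 = 4.6957; torque at shaft III = 98.258 × 4.6957 × 0.97 = 447.54 lb·in.
Chain: ratio = 26/18 = 1.4444; torque at the spindle = 447.54 × 1.4444 × 0.93 = 601.2 lb·in.

601 lb·in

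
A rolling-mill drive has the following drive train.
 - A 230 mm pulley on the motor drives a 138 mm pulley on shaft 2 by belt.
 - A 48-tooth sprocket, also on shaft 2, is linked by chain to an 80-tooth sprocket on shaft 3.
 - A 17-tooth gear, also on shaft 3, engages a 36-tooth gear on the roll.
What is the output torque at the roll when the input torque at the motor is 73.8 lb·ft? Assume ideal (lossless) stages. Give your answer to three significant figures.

156 lb·ft

belt 138/230 = 0.6 → τ = 73.8·0.6 = 44.28 lb·ft
chain 80/48 = 1.6667 → τ = 44.28·1.6667 = 73.8 lb·ft
gear mesh 36/17 = 2.1176 → τ = 73.8·2.1176 = 156.28 lb·ft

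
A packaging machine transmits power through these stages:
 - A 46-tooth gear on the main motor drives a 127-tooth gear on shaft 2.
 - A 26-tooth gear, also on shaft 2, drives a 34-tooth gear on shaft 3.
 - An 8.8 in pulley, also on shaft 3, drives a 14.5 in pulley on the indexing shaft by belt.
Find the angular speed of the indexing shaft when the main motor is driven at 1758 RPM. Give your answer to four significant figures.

gear mesh 127/46 = 2.7609 → 1758/2.7609 = 636.76 RPM
gear mesh 34/26 = 1.3077 → 636.76/1.3077 = 486.93 RPM
belt 14.5/8.8 = 1.6477 → 486.93/1.6477 = 295.52 RPM

295.5 RPM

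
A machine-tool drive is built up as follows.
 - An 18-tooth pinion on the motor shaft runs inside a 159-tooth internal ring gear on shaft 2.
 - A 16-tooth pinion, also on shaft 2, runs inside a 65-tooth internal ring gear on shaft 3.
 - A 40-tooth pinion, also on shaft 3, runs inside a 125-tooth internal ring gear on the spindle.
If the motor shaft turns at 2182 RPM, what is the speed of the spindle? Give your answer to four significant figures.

Internal gear: ratio = 159/18 = 8.8333, so shaft 2 turns at 2182 / 8.8333 = 247.02 RPM.
Internal gear: ratio = 65/16 = 4.0625, so shaft 3 turns at 247.02 / 4.0625 = 60.805 RPM.
Internal gear: ratio = 125/40 = 3.125, so the spindle turns at 60.805 / 3.125 = 19.457 RPM.

19.46 RPM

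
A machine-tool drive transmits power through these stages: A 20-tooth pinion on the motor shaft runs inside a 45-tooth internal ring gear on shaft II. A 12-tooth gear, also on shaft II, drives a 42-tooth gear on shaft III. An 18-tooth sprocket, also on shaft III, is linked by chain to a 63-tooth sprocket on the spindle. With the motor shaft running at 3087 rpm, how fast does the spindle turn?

the motor shaft → shaft II (internal gear, 45/20): 3087 ÷ 2.25 = 1372 rpm
shaft II → shaft III (gear mesh, 42/12): 1372 ÷ 3.5 = 392 rpm
shaft III → the spindle (chain, 63/18): 392 ÷ 3.5 = 112 rpm

112 rpm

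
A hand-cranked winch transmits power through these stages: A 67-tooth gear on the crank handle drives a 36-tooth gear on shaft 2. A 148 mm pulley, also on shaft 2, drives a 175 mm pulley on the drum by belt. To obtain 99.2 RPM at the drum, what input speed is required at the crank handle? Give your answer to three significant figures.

63.0 RPM

Overall ratio R = 0.53731 × 1.1824 = 0.63534.
Required input speed = output speed × R = 99.2 × 0.63534 = 63.025 RPM.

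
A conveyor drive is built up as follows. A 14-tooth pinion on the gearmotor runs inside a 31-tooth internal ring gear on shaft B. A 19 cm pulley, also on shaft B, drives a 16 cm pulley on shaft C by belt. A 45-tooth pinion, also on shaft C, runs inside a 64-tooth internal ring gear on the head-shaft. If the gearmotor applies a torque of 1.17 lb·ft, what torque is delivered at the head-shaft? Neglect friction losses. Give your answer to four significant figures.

internal gear 31/14 = 2.2143 → τ = 1.17·2.2143 = 2.5907 lb·ft
belt 16/19 = 0.84211 → τ = 2.5907·0.84211 = 2.1817 lb·ft
internal gear 64/45 = 1.4222 → τ = 2.1817·1.4222 = 3.1028 lb·ft

3.103 lb·ft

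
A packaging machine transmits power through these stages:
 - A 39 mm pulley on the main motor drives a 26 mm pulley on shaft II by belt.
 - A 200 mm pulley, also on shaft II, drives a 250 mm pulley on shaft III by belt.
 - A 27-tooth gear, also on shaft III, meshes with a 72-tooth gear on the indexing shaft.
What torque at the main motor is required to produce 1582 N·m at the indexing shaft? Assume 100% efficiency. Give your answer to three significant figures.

Overall ratio R = 0.66667 × 1.25 × 2.6667 = 2.2222.
Input torque = output torque / R = 1582 / 2.2222 = 711.9 N·m.

712 N·m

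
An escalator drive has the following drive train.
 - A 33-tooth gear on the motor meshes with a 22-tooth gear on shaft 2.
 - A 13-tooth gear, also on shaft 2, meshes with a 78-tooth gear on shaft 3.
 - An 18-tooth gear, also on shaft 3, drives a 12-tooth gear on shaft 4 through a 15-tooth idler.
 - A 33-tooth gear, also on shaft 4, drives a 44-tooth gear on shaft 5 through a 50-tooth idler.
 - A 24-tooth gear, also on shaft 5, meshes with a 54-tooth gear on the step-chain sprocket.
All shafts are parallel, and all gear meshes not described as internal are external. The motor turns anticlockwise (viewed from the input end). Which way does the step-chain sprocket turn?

the motor → shaft 2: external mesh, 1 reversal → CW.
shaft 2 → shaft 3: external mesh, 1 reversal → CCW.
shaft 3 → shaft 4: driver → idler → driven is 2 external meshes, 2 reversals → CCW.
shaft 4 → shaft 5: driver → idler → driven is 2 external meshes, 2 reversals → CCW.
shaft 5 → the step-chain sprocket: external mesh, 1 reversal → CW.
7 reversals in total — an odd number — so the step-chain sprocket turns opposite to the motor.

clockwise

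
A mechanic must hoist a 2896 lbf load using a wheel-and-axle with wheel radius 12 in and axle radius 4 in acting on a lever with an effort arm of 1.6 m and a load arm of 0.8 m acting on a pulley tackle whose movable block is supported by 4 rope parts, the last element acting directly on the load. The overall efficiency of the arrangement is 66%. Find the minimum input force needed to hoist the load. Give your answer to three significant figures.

183 lbf

Wheel-and-axle MA = R/r = 12/4 = 3.
Lever MA = effort arm / load arm = 1.6/0.8 = 2.
Block-and-tackle MA = number of supporting rope parts = 4.
Combined ideal MA = 3 × 2 × 4 = 24.
Actual MA = 24 × 0.66 = 15.84.
Effort = load / actual MA = 2896 / 15.84 = 182.83 lbf.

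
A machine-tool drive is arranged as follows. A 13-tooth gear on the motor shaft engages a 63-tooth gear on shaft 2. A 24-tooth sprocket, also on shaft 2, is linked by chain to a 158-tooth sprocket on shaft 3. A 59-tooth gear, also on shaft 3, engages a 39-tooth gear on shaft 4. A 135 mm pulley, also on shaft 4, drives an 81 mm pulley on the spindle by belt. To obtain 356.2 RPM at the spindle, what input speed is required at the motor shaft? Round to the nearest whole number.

Overall ratio R = 4.8462 × 6.5833 × 0.66102 × 0.6 = 12.653.
Required input speed = output speed × R = 356.2 × 12.653 = 4507.1 RPM.

4507 RPM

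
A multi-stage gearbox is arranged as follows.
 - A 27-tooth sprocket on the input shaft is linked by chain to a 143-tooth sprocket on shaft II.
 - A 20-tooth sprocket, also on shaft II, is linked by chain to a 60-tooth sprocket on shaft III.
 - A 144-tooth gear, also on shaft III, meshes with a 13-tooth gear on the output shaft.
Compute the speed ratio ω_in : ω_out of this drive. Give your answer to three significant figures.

1.43

Each stage contributes driven/driver: chain 143/27 = 5.2963, chain 60/20 = 3, gear mesh 13/144 = 0.090278.
Overall: 5.2963 × 3 × 0.090278 = 1.4344.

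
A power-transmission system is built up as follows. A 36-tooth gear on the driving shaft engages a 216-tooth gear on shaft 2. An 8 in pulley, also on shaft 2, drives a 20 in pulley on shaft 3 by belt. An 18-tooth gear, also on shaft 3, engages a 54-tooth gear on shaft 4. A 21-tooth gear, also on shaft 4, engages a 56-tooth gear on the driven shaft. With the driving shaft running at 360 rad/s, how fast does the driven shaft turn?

3 rad/s

the driving shaft → shaft 2 (gear mesh, 216/36): 360 ÷ 6 = 60 rad/s
shaft 2 → shaft 3 (belt, 20/8): 60 ÷ 2.5 = 24 rad/s
shaft 3 → shaft 4 (gear mesh, 54/18): 24 ÷ 3 = 8 rad/s
shaft 4 → the driven shaft (gear mesh, 56/21): 8 ÷ 2.6667 = 3 rad/s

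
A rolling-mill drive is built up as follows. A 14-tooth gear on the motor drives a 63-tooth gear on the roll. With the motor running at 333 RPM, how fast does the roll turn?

74 RPM

the motor → the roll (gear mesh, 63/14): 333 ÷ 4.5 = 74 RPM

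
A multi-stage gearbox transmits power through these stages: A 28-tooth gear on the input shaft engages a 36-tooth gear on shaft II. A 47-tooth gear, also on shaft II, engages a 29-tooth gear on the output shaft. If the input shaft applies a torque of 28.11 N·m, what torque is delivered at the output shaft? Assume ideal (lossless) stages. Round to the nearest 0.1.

22.3 N·m

After the gear mesh (36/28): 28.11 × 1.2857 = 36.141 N·m
After the gear mesh (29/47): 36.141 × 0.61702 = 22.3 N·m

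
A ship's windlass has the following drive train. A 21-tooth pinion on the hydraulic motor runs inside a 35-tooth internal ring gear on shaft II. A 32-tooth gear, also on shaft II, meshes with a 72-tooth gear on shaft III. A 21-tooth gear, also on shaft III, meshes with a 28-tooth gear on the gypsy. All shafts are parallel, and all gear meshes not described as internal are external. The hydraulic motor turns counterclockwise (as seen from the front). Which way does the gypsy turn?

counterclockwise

the hydraulic motor → shaft II: internal mesh, same direction → CCW.
shaft II → shaft III: external mesh, 1 reversal → CW.
shaft III → the gypsy: external mesh, 1 reversal → CCW.
2 reversals in total — an even number — so the gypsy turns the same way as the hydraulic motor.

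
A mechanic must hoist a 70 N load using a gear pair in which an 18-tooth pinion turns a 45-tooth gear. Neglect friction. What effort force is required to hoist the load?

Gear pair MA = 45/18 = 2.5.
Effort = load / MA = 70 / 2.5 = 28 N.

28 N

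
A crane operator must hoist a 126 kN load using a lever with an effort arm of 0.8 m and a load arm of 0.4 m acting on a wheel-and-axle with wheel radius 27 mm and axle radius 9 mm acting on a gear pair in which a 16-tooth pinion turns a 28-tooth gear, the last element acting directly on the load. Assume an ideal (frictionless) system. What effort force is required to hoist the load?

Lever MA = effort arm / load arm = 0.8/0.4 = 2.
Wheel-and-axle MA = R/r = 27/9 = 3.
Gear pair MA = 28/16 = 1.75.
Combined ideal MA = 2 × 3 × 1.75 = 10.5.
Effort = load / MA = 126 / 10.5 = 12 kN.

12 kN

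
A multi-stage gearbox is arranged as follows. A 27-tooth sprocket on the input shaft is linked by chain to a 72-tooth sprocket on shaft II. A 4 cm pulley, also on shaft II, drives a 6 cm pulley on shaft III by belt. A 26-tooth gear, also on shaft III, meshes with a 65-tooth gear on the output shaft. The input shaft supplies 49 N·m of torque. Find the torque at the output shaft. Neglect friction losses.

490 N·m

Chain: ratio = 72/27 = 2.6667; torque at shaft II = 49 × 2.6667 = 130.67 N·m.
Belt: ratio = 6/4 = 1.5; torque at shaft III = 130.67 × 1.5 = 196 N·m.
Gear mesh: ratio = 65/26 = 2.5; torque at the output shaft = 196 × 2.5 = 490 N·m.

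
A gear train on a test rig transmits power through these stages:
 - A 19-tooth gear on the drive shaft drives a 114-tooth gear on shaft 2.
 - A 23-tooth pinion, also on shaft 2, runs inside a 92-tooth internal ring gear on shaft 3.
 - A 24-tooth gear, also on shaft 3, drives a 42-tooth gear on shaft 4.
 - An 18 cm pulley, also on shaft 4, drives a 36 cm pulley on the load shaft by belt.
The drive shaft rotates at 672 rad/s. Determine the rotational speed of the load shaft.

gear mesh 114/19 = 6 → 672/6 = 112 rad/s
internal gear 92/23 = 4 → 112/4 = 28 rad/s
gear mesh 42/24 = 1.75 → 28/1.75 = 16 rad/s
belt 36/18 = 2 → 16/2 = 8 rad/s

8 rad/s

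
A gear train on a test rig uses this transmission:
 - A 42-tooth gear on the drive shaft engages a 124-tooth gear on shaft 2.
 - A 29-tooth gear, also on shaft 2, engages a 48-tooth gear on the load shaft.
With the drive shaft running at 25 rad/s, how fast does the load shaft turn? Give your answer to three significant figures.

5.12 rad/s

the drive shaft → shaft 2 (gear mesh, 124/42): 25 ÷ 2.9524 = 8.4677 rad/s
shaft 2 → the load shaft (gear mesh, 48/29): 8.4677 ÷ 1.6552 = 5.1159 rad/s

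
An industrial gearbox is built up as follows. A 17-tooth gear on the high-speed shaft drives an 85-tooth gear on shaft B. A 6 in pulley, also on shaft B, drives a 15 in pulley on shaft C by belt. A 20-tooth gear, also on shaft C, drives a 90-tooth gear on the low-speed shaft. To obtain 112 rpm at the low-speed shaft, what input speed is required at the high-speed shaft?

Overall ratio R = 5 × 2.5 × 4.5 = 56.25.
Required input speed = output speed × R = 112 × 56.25 = 6300 rpm.

6300 rpm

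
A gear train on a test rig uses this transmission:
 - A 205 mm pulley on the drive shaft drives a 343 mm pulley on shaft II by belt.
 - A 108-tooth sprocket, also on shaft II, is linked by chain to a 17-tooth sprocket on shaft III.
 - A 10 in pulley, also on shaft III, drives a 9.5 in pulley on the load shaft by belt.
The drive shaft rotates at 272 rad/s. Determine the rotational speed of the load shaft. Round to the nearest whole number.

1087 rad/s

the drive shaft → shaft II (belt, 343/205): 272 ÷ 1.6732 = 162.57 rad/s
shaft II → shaft III (chain, 17/108): 162.57 ÷ 0.15741 = 1032.8 rad/s
shaft III → the load shaft (belt, 9.5/10): 1032.8 ÷ 0.95 = 1087.1 rad/s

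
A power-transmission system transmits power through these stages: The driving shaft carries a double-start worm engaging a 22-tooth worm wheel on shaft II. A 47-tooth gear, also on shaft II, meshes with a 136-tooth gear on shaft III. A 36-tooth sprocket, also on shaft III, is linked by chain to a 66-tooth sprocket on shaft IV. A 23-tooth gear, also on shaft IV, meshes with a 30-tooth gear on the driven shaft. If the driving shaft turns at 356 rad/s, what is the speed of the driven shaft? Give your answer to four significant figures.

4.677 rad/s

Worm: ratio = 22/2 = 11, so shaft II turns at 356 / 11 = 32.364 rad/s.
Gear mesh: ratio = 136/47 = 2.8936, so shaft III turns at 32.364 / 2.8936 = 11.184 rad/s.
Chain: ratio = 66/36 = 1.8333, so shaft IV turns at 11.184 / 1.8333 = 6.1006 rad/s.
Gear mesh: ratio = 30/23 = 1.3043, so the driven shaft turns at 6.1006 / 1.3043 = 4.6772 rad/s.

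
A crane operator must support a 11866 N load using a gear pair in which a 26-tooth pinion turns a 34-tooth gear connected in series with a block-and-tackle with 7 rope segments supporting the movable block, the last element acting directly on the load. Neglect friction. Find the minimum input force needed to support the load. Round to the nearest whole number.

1296 N

Gear pair MA = 34/26 = 1.3077.
Block-and-tackle MA = number of supporting rope parts = 7.
Combined ideal MA = 1.3077 × 7 = 9.1538.
Effort = load / MA = 11866 / 9.1538 = 1296.3 N.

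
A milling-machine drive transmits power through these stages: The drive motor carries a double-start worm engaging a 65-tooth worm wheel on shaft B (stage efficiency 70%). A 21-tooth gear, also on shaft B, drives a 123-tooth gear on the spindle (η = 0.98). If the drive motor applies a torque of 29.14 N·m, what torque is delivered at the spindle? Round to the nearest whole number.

Worm: ratio = 65/2 = 32.5; torque at shaft B = 29.14 × 32.5 × 0.70 = 662.94 N·m.
Gear mesh: ratio = 123/21 = 5.8571; torque at the spindle = 662.94 × 5.8571 × 0.98 = 3805.2 N·m.

3805 N·m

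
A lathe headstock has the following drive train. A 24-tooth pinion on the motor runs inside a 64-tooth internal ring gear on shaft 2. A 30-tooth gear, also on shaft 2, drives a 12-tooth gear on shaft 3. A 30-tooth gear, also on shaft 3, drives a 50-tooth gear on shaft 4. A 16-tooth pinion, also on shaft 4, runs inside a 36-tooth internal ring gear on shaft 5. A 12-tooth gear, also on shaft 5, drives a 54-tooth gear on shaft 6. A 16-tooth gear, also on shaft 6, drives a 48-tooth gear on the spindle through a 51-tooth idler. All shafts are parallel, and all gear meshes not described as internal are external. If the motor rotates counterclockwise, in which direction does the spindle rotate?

clockwise

the motor → shaft 2: internal mesh, same direction → CCW.
shaft 2 → shaft 3: external mesh, 1 reversal → CW.
shaft 3 → shaft 4: external mesh, 1 reversal → CCW.
shaft 4 → shaft 5: internal mesh, same direction → CCW.
shaft 5 → shaft 6: external mesh, 1 reversal → CW.
shaft 6 → the spindle: driver → idler → driven is 2 external meshes, 2 reversals → CW.
5 reversals in total — an odd number — so the spindle turns opposite to the motor.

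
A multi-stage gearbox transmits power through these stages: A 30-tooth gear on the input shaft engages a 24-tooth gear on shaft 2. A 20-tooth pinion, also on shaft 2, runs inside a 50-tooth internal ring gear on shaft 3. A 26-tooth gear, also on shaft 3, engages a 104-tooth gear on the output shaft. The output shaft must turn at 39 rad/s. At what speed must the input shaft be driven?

312 rad/s

Overall ratio R = 0.8 × 2.5 × 4 = 8.
Required input speed = output speed × R = 39 × 8 = 312 rad/s.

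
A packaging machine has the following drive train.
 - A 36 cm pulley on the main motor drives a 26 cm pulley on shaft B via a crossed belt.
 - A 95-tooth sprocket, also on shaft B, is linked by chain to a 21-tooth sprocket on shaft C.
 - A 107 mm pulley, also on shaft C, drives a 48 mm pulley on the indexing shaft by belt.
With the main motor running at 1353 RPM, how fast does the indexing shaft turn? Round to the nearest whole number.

belt 26/36 = 0.72222 → 1353/0.72222 = 1873.4 RPM
chain 21/95 = 0.22105 → 1873.4/0.22105 = 8474.8 RPM
belt 48/107 = 0.4486 → 8474.8/0.4486 = 18892 RPM

18892 RPM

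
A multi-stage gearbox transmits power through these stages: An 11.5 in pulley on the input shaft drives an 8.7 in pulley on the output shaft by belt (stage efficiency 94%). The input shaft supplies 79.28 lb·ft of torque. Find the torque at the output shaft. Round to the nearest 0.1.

Belt: ratio = 8.7/11.5 = 0.75652; torque at the output shaft = 79.28 × 0.75652 × 0.94 = 56.378 lb·ft.

56.4 lb·ft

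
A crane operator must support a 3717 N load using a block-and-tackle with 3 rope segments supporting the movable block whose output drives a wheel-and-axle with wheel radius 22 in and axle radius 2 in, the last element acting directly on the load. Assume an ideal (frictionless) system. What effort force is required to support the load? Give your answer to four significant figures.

Block-and-tackle MA = number of supporting rope parts = 3.
Wheel-and-axle MA = R/r = 22/2 = 11.
Combined ideal MA = 3 × 11 = 33.
Effort = load / MA = 3717 / 33 = 112.64 N.

112.6 N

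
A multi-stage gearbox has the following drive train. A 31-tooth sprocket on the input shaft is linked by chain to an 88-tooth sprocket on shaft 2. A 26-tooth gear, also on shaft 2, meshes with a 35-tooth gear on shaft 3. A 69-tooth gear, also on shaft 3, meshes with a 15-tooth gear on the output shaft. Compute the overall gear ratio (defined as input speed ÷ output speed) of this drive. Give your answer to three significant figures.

0.831

Each stage contributes driven/driver: chain 88/31 = 2.8387, gear mesh 35/26 = 1.3462, gear mesh 15/69 = 0.21739.
Overall: 2.8387 × 1.3462 × 0.21739 = 0.83073.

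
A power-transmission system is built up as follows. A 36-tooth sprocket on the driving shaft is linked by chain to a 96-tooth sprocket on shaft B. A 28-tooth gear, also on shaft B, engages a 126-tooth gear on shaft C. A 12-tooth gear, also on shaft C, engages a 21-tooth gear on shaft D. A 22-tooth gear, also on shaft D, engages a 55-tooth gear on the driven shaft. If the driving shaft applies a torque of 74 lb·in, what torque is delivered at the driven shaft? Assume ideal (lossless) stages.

3885 lb·in

chain 96/36 = 2.6667 → τ = 74·2.6667 = 197.33 lb·in
gear mesh 126/28 = 4.5 → τ = 197.33·4.5 = 888 lb·in
gear mesh 21/12 = 1.75 → τ = 888·1.75 = 1554 lb·in
gear mesh 55/22 = 2.5 → τ = 1554·2.5 = 3885 lb·in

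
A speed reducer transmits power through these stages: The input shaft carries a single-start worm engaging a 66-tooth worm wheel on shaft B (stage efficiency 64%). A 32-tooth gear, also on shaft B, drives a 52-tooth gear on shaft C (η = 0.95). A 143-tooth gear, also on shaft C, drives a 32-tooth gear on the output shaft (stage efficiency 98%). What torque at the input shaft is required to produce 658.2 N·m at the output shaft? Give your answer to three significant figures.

46.0 N·m

Overall ratio R = 66 × 1.625 × 0.22378 = 24; overall efficiency η = 0.64 × 0.95 × 0.98 = 0.5958.
Input torque = output torque / (R × η) = 658.2 / (24 × 0.5958) = 46.027 N·m.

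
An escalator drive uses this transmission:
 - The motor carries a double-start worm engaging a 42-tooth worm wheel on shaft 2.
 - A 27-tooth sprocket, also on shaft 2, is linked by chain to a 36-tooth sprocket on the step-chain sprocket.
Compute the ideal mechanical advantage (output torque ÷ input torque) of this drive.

Each stage contributes driven/driver: worm 42/2 = 21, chain 36/27 = 1.3333.
Overall: 21 × 1.3333 = 28.

28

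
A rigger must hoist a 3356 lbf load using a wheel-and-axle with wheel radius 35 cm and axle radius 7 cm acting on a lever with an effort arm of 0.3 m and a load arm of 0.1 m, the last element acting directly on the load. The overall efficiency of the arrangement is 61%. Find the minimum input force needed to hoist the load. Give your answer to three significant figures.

367 lbf

Wheel-and-axle MA = R/r = 35/7 = 5.
Lever MA = effort arm / load arm = 0.3/0.1 = 3.
Combined ideal MA = 5 × 3 = 15.
Actual MA = 15 × 0.61 = 9.15.
Effort = load / actual MA = 3356 / 9.15 = 366.78 lbf.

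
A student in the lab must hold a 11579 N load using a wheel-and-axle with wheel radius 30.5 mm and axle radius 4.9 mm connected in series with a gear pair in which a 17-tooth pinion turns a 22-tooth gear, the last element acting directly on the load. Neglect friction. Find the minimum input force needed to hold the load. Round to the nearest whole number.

Wheel-and-axle MA = R/r = 30.5/4.9 = 6.2245.
Gear pair MA = 22/17 = 1.2941.
Combined ideal MA = 6.2245 × 1.2941 = 8.0552.
Effort = load / MA = 11579 / 8.0552 = 1437.5 N.

1437 N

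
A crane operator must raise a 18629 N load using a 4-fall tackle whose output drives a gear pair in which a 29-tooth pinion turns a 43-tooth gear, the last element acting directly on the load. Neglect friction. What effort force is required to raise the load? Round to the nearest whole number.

3141 N

Block-and-tackle MA = number of supporting rope parts = 4.
Gear pair MA = 43/29 = 1.4828.
Combined ideal MA = 4 × 1.4828 = 5.931.
Effort = load / MA = 18629 / 5.931 = 3140.9 N.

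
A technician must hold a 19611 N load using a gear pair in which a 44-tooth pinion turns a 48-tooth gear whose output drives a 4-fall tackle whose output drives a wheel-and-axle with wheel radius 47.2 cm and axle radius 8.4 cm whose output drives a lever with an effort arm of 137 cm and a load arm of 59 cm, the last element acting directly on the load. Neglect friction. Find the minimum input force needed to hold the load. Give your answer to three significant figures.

Gear pair MA = 48/44 = 1.0909.
Block-and-tackle MA = number of supporting rope parts = 4.
Wheel-and-axle MA = R/r = 47.2/8.4 = 5.619.
Lever MA = effort arm / load arm = 137/59 = 2.322.
Combined ideal MA = 1.0909 × 4 × 5.619 × 2.322 = 56.935.
Effort = load / MA = 19611 / 56.935 = 344.45 N.

344 N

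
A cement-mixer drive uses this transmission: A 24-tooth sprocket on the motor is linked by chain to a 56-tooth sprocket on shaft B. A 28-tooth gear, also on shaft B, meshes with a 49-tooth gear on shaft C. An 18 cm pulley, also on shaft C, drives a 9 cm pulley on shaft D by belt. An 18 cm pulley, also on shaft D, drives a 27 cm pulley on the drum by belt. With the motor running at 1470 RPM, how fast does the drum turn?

chain 56/24 = 2.3333 → 1470/2.3333 = 630 RPM
gear mesh 49/28 = 1.75 → 630/1.75 = 360 RPM
belt 9/18 = 0.5 → 360/0.5 = 720 RPM
belt 27/18 = 1.5 → 720/1.5 = 480 RPM

480 RPM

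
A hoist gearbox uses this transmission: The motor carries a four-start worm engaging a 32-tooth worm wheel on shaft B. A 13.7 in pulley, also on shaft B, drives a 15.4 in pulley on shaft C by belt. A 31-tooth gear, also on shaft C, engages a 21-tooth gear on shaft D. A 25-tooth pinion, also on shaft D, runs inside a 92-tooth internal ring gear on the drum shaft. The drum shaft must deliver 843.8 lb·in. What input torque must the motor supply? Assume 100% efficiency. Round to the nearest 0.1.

Overall ratio R = 8 × 1.1241 × 0.67742 × 3.68 = 22.418.
Input torque = output torque / R = 843.8 / 22.418 = 37.64 lb·in.

37.6 lb·in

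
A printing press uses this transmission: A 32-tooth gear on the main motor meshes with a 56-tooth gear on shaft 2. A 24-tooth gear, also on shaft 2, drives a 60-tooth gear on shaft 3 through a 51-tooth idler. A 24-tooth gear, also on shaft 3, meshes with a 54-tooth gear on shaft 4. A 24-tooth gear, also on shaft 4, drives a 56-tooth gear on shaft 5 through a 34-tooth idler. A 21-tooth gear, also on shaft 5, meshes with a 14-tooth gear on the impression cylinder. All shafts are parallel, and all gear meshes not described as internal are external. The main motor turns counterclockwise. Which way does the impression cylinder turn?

the main motor → shaft 2: external mesh, 1 reversal → CW.
shaft 2 → shaft 3: driver → idler → driven is 2 external meshes, 2 reversals → CW.
shaft 3 → shaft 4: external mesh, 1 reversal → CCW.
shaft 4 → shaft 5: driver → idler → driven is 2 external meshes, 2 reversals → CCW.
shaft 5 → the impression cylinder: external mesh, 1 reversal → CW.
7 reversals in total — an odd number — so the impression cylinder turns opposite to the main motor.

clockwise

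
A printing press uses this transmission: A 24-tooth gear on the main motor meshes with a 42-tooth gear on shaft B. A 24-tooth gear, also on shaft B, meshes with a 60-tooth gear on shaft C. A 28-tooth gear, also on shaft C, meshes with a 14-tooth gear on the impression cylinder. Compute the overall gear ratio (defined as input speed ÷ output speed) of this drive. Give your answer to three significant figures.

2.19

Each stage contributes driven/driver: gear mesh 42/24 = 1.75, gear mesh 60/24 = 2.5, gear mesh 14/28 = 0.5.
Overall: 1.75 × 2.5 × 0.5 = 2.1875.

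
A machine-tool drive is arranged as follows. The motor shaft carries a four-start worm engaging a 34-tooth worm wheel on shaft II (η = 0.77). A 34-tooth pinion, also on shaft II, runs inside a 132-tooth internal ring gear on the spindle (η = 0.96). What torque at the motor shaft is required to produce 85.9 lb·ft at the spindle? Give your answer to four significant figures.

Overall ratio R = 8.5 × 3.8824 = 33; overall efficiency η = 0.77 × 0.96 = 0.7392.
Input torque = output torque / (R × η) = 85.9 / (33 × 0.7392) = 3.5214 lb·ft.

3.521 lb·ft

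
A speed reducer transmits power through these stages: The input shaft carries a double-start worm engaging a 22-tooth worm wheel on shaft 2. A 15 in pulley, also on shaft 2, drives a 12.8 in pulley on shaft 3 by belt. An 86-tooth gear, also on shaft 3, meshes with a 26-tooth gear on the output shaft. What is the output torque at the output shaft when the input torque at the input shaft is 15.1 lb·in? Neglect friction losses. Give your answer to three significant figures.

After the worm (22/2): 15.1 × 11 = 166.1 lb·in
After the belt (12.8/15): 166.1 × 0.85333 = 141.74 lb·in
After the gear mesh (26/86): 141.74 × 0.30233 = 42.851 lb·in

42.9 lb·in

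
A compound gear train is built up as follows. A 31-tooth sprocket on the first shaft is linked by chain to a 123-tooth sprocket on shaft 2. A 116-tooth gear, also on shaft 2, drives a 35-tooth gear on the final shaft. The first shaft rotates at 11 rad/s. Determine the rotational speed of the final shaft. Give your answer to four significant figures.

9.188 rad/s

chain 123/31 = 3.9677 → 11/3.9677 = 2.7724 rad/s
gear mesh 35/116 = 0.30172 → 2.7724/0.30172 = 9.1884 rad/s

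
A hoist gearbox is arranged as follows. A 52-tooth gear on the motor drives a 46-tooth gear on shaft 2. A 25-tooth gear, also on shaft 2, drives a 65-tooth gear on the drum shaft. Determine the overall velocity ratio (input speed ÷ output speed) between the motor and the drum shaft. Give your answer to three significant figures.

2.30

Each stage contributes driven/driver: gear mesh 46/52 = 0.88462, gear mesh 65/25 = 2.6.
Overall: 0.88462 × 2.6 = 2.3.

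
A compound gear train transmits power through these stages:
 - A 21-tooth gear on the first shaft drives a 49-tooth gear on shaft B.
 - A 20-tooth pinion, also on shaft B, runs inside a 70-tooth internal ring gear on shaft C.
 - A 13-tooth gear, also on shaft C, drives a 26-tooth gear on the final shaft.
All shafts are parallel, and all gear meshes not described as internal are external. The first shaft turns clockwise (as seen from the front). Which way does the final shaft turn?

the first shaft → shaft B: external mesh, 1 reversal → CCW.
shaft B → shaft C: internal mesh, same direction → CCW.
shaft C → the final shaft: external mesh, 1 reversal → CW.
2 reversals in total — an even number — so the final shaft turns the same way as the first shaft.

clockwise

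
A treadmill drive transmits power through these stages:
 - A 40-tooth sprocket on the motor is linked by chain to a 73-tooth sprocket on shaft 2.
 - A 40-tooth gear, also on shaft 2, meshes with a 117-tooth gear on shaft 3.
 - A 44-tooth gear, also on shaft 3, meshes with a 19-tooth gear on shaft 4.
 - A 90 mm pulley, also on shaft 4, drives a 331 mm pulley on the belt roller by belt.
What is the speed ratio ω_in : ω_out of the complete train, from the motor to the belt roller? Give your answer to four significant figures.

Each stage contributes driven/driver: chain 73/40 = 1.825, gear mesh 117/40 = 2.925, gear mesh 19/44 = 0.43182, belt 331/90 = 3.6778.
Overall: 1.825 × 2.925 × 0.43182 × 3.6778 = 8.4776.

8.478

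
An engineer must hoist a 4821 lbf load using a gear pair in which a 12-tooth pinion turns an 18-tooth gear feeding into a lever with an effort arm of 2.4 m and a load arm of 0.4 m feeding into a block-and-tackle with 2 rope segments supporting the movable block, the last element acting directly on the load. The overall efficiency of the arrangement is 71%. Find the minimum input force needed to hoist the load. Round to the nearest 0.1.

Gear pair MA = 18/12 = 1.5.
Lever MA = effort arm / load arm = 2.4/0.4 = 6.
Block-and-tackle MA = number of supporting rope parts = 2.
Combined ideal MA = 1.5 × 6 × 2 = 18.
Actual MA = 18 × 0.71 = 12.78.
Effort = load / actual MA = 4821 / 12.78 = 377.23 lbf.

377.2 lbf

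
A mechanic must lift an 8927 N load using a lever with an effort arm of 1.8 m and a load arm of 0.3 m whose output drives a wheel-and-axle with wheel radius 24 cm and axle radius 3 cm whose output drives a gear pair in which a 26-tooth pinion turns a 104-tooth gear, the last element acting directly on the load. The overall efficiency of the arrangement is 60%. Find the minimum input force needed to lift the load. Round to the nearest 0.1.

Lever MA = effort arm / load arm = 1.8/0.3 = 6.
Wheel-and-axle MA = R/r = 24/3 = 8.
Gear pair MA = 104/26 = 4.
Combined ideal MA = 6 × 8 × 4 = 192.
Actual MA = 192 × 0.60 = 115.2.
Effort = load / actual MA = 8927 / 115.2 = 77.491 N.

77.5 N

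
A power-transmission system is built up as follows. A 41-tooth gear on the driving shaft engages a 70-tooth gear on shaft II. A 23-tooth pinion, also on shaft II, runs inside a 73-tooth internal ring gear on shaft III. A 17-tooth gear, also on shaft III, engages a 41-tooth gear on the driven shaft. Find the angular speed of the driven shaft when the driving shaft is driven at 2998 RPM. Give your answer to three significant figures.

229 RPM

gear mesh 70/41 = 1.7073 → 2998/1.7073 = 1756 RPM
internal gear 73/23 = 3.1739 → 1756/3.1739 = 553.25 RPM
gear mesh 41/17 = 2.4118 → 553.25/2.4118 = 229.4 RPM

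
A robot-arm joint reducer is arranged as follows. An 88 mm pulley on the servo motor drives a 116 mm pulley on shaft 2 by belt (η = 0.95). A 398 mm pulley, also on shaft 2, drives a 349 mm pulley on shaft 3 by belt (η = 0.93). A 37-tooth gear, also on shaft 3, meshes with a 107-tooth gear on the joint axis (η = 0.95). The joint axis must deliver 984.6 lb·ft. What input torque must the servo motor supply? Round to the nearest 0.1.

Overall ratio R = 1.3182 × 0.87688 × 2.8919 = 3.3427; overall efficiency η = 0.95 × 0.93 × 0.95 = 0.8393.
Input torque = output torque / (R × η) = 984.6 / (3.3427 × 0.8393) = 350.94 lb·ft.

350.9 lb·ft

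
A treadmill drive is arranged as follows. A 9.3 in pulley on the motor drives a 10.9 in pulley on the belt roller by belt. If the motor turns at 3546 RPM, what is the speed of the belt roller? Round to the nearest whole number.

Belt: ratio = 10.9/9.3 = 1.172, so the belt roller turns at 3546 / 1.172 = 3025.5 RPM.

3025 RPM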